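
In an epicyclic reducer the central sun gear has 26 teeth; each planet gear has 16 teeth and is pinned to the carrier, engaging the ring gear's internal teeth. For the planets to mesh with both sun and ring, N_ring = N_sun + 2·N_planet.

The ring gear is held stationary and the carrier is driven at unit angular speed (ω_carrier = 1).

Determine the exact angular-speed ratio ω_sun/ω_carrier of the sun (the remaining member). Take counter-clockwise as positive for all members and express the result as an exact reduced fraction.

42/13

N_ring = 26 + 2·16 = 58
26(ω_s−ω_c) = −58(ω_r−ω_c),  ω_r=0, ω_c=1
ω_s = 1 − (58/26)(0−1) = 42/13
ω_s/ω_c = 42/13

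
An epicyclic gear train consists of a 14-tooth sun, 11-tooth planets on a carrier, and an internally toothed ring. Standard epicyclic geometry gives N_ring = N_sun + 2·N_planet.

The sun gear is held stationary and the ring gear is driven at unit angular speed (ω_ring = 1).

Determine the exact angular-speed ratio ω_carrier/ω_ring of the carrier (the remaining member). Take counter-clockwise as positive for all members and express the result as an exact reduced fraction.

N_ring = 14 + 2·11 = 36
14(ω_s−ω_c) = −36(ω_r−ω_c),  ω_s=0, ω_r=1
14(0−ω_c) = −36(1−ω_c)  ⇒  50ω_c = 36  ⇒  ω_c = 18/25
ω_c/ω_r = 18/25

18/25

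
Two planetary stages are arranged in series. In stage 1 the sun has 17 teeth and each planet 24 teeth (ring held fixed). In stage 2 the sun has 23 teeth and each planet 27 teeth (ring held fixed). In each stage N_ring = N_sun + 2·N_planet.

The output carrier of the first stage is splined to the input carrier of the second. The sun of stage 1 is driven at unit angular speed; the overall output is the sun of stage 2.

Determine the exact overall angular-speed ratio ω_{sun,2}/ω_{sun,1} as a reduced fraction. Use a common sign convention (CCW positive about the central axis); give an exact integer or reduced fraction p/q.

850/943

Stage 1: N_ring = 17 + 2·24 = 65
Stage 1: 17(ω_s−ω_c) = −65(ω_r−ω_c),  ω_r=0, ω_s=1
Stage 1: 17(1−ω_c) = −65(0−ω_c)  ⇒  82ω_c = 17  ⇒  ω_c = 17/82
  ⇒ ω_c¹/ω_s¹ = 17/82
Stage 2: N_ring = 23 + 2·27 = 77
Stage 2: 23(ω_s−ω_c) = −77(ω_r−ω_c),  ω_r=0, ω_c=1
Stage 2: ω_s = 1 − (77/23)(0−1) = 100/23
  ⇒ ω_s²/ω_c² = 100/23
Coupling ω_c² = ω_c¹ ⇒ overall = 17/82 × 100/23 = 850/943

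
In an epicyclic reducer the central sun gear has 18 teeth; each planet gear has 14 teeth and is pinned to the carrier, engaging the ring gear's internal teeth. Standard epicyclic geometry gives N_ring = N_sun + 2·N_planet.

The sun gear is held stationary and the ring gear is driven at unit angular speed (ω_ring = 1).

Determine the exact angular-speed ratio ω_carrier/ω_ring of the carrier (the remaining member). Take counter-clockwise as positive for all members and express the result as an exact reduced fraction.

23/32

N_ring = 18 + 2·14 = 46
18(ω_s−ω_c) = −46(ω_r−ω_c),  ω_s=0, ω_r=1
18(0−ω_c) = −46(1−ω_c)  ⇒  64ω_c = 46  ⇒  ω_c = 23/32
ω_c/ω_r = 23/32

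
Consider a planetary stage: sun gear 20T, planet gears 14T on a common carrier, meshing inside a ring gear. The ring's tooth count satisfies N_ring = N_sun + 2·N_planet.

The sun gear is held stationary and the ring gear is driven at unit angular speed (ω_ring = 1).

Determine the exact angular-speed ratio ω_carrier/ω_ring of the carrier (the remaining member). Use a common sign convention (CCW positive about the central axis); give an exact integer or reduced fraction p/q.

12/17

N_ring = 20 + 2·14 = 48
20(ω_s−ω_c) = −48(ω_r−ω_c),  ω_s=0, ω_r=1
20(0−ω_c) = −48(1−ω_c)  ⇒  68ω_c = 48  ⇒  ω_c = 12/17
ω_c/ω_r = 12/17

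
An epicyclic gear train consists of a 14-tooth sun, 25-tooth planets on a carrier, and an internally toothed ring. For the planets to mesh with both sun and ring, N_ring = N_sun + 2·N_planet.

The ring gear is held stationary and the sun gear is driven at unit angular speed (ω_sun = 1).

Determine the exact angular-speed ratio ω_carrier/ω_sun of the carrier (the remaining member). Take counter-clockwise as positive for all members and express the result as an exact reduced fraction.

N_ring = 14 + 2·25 = 64
14(ω_s−ω_c) = −64(ω_r−ω_c),  ω_r=0, ω_s=1
14(1−ω_c) = −64(0−ω_c)  ⇒  78ω_c = 14  ⇒  ω_c = 7/39
ω_c/ω_s = 7/39

7/39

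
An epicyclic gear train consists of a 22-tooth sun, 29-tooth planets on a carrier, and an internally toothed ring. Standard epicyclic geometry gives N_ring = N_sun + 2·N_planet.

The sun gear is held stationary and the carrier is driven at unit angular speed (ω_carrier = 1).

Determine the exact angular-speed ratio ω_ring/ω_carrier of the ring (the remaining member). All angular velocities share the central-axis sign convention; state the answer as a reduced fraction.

N_ring = 22 + 2·29 = 80
22(ω_s−ω_c) = −80(ω_r−ω_c),  ω_s=0, ω_c=1
ω_r = 1 − (22/80)(0−1) = 51/40
ω_r/ω_c = 51/40

51/40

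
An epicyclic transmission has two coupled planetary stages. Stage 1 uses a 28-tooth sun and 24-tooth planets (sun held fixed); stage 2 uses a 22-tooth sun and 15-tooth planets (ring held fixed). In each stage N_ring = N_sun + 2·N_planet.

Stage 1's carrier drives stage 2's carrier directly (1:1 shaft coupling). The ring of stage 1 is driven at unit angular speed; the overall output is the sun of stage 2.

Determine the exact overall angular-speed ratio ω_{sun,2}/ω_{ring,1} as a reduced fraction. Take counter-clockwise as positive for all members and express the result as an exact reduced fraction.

Stage 1: N_ring = 28 + 2·24 = 76
Stage 1: 28(ω_s−ω_c) = −76(ω_r−ω_c),  ω_s=0, ω_r=1
Stage 1: 28(0−ω_c) = −76(1−ω_c)  ⇒  104ω_c = 76  ⇒  ω_c = 19/26
  ⇒ ω_c¹/ω_r¹ = 19/26
Stage 2: N_ring = 22 + 2·15 = 52
Stage 2: 22(ω_s−ω_c) = −52(ω_r−ω_c),  ω_r=0, ω_c=1
Stage 2: ω_s = 1 − (52/22)(0−1) = 37/11
  ⇒ ω_s²/ω_c² = 37/11
Coupling ω_c² = ω_c¹ ⇒ overall = 19/26 × 37/11 = 703/286

703/286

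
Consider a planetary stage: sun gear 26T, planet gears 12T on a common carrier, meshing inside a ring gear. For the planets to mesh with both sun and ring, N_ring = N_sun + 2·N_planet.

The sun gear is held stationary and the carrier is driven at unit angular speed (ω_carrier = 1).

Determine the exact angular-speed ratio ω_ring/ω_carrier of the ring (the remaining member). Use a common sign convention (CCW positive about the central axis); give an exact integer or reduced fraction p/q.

38/25

N_ring = 26 + 2·12 = 50
26(ω_s−ω_c) = −50(ω_r−ω_c),  ω_s=0, ω_c=1
ω_r = 1 − (26/50)(0−1) = 38/25
ω_r/ω_c = 38/25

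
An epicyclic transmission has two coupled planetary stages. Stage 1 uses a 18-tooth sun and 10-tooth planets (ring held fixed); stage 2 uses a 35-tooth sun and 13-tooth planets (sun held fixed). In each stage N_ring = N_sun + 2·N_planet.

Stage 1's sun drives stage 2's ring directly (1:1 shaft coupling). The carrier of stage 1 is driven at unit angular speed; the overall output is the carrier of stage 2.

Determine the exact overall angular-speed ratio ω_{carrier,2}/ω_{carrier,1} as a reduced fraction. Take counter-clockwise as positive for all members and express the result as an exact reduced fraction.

Stage 1: N_ring = 18 + 2·10 = 38
Stage 1: 18(ω_s−ω_c) = −38(ω_r−ω_c),  ω_r=0, ω_c=1
Stage 1: ω_s = 1 − (38/18)(0−1) = 28/9
  ⇒ ω_s¹/ω_c¹ = 28/9
Stage 2: N_ring = 35 + 2·13 = 61
Stage 2: 35(ω_s−ω_c) = −61(ω_r−ω_c),  ω_s=0, ω_r=1
Stage 2: 35(0−ω_c) = −61(1−ω_c)  ⇒  96ω_c = 61  ⇒  ω_c = 61/96
  ⇒ ω_c²/ω_r² = 61/96
Coupling ω_r² = ω_s¹ ⇒ overall = 28/9 × 61/96 = 427/216

427/216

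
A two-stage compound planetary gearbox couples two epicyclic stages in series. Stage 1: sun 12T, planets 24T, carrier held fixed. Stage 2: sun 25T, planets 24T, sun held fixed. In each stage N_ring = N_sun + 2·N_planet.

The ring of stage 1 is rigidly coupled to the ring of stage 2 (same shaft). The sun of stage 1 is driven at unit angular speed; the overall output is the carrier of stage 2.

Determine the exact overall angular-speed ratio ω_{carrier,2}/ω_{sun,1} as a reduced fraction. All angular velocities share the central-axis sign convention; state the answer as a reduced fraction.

-73/490

Stage 1: N_ring = 12 + 2·24 = 60
Stage 1: 12(ω_s−ω_c) = −60(ω_r−ω_c),  ω_c=0, ω_s=1
Stage 1: ω_r = 0 − (12/60)(1−0) = -1/5
  ⇒ ω_r¹/ω_s¹ = -1/5
Stage 2: N_ring = 25 + 2·24 = 73
Stage 2: 25(ω_s−ω_c) = −73(ω_r−ω_c),  ω_s=0, ω_r=1
Stage 2: 25(0−ω_c) = −73(1−ω_c)  ⇒  98ω_c = 73  ⇒  ω_c = 73/98
  ⇒ ω_c²/ω_r² = 73/98
Coupling ω_r² = ω_r¹ ⇒ overall = -1/5 × 73/98 = -73/490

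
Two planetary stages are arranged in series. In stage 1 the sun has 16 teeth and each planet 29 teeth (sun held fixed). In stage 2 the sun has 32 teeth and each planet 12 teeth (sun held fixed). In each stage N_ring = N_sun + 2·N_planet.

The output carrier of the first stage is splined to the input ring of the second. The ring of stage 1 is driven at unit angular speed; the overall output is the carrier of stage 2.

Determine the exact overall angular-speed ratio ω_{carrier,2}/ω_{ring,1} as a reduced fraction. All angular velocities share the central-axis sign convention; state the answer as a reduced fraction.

259/495

Stage 1: N_ring = 16 + 2·29 = 74
Stage 1: 16(ω_s−ω_c) = −74(ω_r−ω_c),  ω_s=0, ω_r=1
Stage 1: 16(0−ω_c) = −74(1−ω_c)  ⇒  90ω_c = 74  ⇒  ω_c = 37/45
  ⇒ ω_c¹/ω_r¹ = 37/45
Stage 2: N_ring = 32 + 2·12 = 56
Stage 2: 32(ω_s−ω_c) = −56(ω_r−ω_c),  ω_s=0, ω_r=1
Stage 2: 32(0−ω_c) = −56(1−ω_c)  ⇒  88ω_c = 56  ⇒  ω_c = 7/11
  ⇒ ω_c²/ω_r² = 7/11
Coupling ω_r² = ω_c¹ ⇒ overall = 37/45 × 7/11 = 259/495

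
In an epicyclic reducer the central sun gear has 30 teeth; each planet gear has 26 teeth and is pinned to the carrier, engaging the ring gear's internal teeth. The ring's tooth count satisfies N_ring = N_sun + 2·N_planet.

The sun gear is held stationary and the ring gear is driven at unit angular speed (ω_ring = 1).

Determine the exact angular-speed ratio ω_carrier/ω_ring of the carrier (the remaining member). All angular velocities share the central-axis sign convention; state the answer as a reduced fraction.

N_ring = 30 + 2·26 = 82
30(ω_s−ω_c) = −82(ω_r−ω_c),  ω_s=0, ω_r=1
30(0−ω_c) = −82(1−ω_c)  ⇒  112ω_c = 82  ⇒  ω_c = 41/56
ω_c/ω_r = 41/56

41/56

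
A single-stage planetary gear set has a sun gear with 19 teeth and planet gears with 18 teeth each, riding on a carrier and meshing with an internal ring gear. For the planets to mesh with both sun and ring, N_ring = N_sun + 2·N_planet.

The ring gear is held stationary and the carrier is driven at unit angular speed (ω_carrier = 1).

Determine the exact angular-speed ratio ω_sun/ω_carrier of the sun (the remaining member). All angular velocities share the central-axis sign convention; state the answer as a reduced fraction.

N_ring = 19 + 2·18 = 55
19(ω_s−ω_c) = −55(ω_r−ω_c),  ω_r=0, ω_c=1
ω_s = 1 − (55/19)(0−1) = 74/19
ω_s/ω_c = 74/19

74/19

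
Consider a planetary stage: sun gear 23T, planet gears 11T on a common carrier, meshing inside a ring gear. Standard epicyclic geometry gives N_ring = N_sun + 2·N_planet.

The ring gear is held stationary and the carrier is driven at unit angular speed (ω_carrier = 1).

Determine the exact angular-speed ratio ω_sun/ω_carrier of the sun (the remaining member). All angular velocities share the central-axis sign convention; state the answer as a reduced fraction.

N_ring = 23 + 2·11 = 45
23(ω_s−ω_c) = −45(ω_r−ω_c),  ω_r=0, ω_c=1
ω_s = 1 − (45/23)(0−1) = 68/23
ω_s/ω_c = 68/23

68/23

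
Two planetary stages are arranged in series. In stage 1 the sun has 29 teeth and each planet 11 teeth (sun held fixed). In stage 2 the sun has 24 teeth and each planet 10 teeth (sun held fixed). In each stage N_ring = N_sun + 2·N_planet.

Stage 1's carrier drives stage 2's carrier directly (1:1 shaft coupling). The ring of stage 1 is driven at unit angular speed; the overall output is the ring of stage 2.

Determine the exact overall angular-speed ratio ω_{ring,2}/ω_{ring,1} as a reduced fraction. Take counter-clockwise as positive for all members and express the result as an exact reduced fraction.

Stage 1: N_ring = 29 + 2·11 = 51
Stage 1: 29(ω_s−ω_c) = −51(ω_r−ω_c),  ω_s=0, ω_r=1
Stage 1: 29(0−ω_c) = −51(1−ω_c)  ⇒  80ω_c = 51  ⇒  ω_c = 51/80
  ⇒ ω_c¹/ω_r¹ = 51/80
Stage 2: N_ring = 24 + 2·10 = 44
Stage 2: 24(ω_s−ω_c) = −44(ω_r−ω_c),  ω_s=0, ω_c=1
Stage 2: ω_r = 1 − (24/44)(0−1) = 17/11
  ⇒ ω_r²/ω_c² = 17/11
Coupling ω_c² = ω_c¹ ⇒ overall = 51/80 × 17/11 = 867/880

867/880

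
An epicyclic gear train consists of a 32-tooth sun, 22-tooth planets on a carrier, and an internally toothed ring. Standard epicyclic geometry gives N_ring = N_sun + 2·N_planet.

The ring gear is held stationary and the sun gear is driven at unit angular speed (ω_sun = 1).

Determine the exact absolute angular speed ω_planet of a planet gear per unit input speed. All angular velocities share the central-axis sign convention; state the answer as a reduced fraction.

N_ring = 32 + 2·22 = 76
32(ω_s−ω_c) = −76(ω_r−ω_c),  ω_r=0, ω_s=1
32(1−ω_c) = −76(0−ω_c)  ⇒  108ω_c = 32  ⇒  ω_c = 8/27
sun–planet: 32·(1−8/27) = −22·(ω_p−ω_c)  ⇒  ω_p−ω_c = −(32/22)·(19/27) = -304/297
ω_p = 8/27 − 304/297 = -8/11

-8/11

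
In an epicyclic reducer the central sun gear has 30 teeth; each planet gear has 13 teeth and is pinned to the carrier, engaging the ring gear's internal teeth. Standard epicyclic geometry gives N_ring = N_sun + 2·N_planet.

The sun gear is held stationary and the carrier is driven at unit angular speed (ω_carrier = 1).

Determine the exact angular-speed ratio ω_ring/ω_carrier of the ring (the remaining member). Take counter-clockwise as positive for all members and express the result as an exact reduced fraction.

43/28

N_ring = 30 + 2·13 = 56
30(ω_s−ω_c) = −56(ω_r−ω_c),  ω_s=0, ω_c=1
ω_r = 1 − (30/56)(0−1) = 43/28
ω_r/ω_c = 43/28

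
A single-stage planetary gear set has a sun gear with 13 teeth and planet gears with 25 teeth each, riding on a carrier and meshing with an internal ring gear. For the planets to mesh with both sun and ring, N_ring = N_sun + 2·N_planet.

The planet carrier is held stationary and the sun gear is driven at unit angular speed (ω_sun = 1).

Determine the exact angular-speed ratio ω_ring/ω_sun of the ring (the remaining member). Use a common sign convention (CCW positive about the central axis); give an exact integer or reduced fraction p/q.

N_ring = 13 + 2·25 = 63
13(ω_s−ω_c) = −63(ω_r−ω_c),  ω_c=0, ω_s=1
ω_r = 0 − (13/63)(1−0) = -13/63
ω_r/ω_s = -13/63

-13/63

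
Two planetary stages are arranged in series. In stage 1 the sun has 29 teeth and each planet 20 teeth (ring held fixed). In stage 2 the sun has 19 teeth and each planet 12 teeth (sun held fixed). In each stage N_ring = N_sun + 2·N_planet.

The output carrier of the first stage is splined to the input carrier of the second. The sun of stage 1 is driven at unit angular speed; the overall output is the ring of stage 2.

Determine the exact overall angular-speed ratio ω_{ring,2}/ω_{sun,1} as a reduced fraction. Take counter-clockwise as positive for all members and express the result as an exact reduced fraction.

Stage 1: N_ring = 29 + 2·20 = 69
Stage 1: 29(ω_s−ω_c) = −69(ω_r−ω_c),  ω_r=0, ω_s=1
Stage 1: 29(1−ω_c) = −69(0−ω_c)  ⇒  98ω_c = 29  ⇒  ω_c = 29/98
  ⇒ ω_c¹/ω_s¹ = 29/98
Stage 2: N_ring = 19 + 2·12 = 43
Stage 2: 19(ω_s−ω_c) = −43(ω_r−ω_c),  ω_s=0, ω_c=1
Stage 2: ω_r = 1 − (19/43)(0−1) = 62/43
  ⇒ ω_r²/ω_c² = 62/43
Coupling ω_c² = ω_c¹ ⇒ overall = 29/98 × 62/43 = 899/2107

899/2107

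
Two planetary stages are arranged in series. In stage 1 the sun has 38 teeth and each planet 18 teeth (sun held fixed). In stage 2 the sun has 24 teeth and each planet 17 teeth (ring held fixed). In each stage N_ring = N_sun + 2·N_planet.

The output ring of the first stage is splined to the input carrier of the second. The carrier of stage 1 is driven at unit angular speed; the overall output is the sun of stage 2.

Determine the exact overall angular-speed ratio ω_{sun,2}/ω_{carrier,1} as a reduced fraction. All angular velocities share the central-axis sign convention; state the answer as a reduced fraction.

Stage 1: N_ring = 38 + 2·18 = 74
Stage 1: 38(ω_s−ω_c) = −74(ω_r−ω_c),  ω_s=0, ω_c=1
Stage 1: ω_r = 1 − (38/74)(0−1) = 56/37
  ⇒ ω_r¹/ω_c¹ = 56/37
Stage 2: N_ring = 24 + 2·17 = 58
Stage 2: 24(ω_s−ω_c) = −58(ω_r−ω_c),  ω_r=0, ω_c=1
Stage 2: ω_s = 1 − (58/24)(0−1) = 41/12
  ⇒ ω_s²/ω_c² = 41/12
Coupling ω_c² = ω_r¹ ⇒ overall = 56/37 × 41/12 = 574/111

574/111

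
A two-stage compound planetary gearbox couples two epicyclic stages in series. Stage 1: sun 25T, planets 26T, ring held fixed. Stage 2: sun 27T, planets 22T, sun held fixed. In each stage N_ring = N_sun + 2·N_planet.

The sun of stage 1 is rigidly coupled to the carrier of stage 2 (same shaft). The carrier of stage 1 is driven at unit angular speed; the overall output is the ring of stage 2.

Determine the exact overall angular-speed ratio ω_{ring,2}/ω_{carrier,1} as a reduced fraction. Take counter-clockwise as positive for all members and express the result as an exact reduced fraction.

Stage 1: N_ring = 25 + 2·26 = 77
Stage 1: 25(ω_s−ω_c) = −77(ω_r−ω_c),  ω_r=0, ω_c=1
Stage 1: ω_s = 1 − (77/25)(0−1) = 102/25
  ⇒ ω_s¹/ω_c¹ = 102/25
Stage 2: N_ring = 27 + 2·22 = 71
Stage 2: 27(ω_s−ω_c) = −71(ω_r−ω_c),  ω_s=0, ω_c=1
Stage 2: ω_r = 1 − (27/71)(0−1) = 98/71
  ⇒ ω_r²/ω_c² = 98/71
Coupling ω_c² = ω_s¹ ⇒ overall = 102/25 × 98/71 = 9996/1775

9996/1775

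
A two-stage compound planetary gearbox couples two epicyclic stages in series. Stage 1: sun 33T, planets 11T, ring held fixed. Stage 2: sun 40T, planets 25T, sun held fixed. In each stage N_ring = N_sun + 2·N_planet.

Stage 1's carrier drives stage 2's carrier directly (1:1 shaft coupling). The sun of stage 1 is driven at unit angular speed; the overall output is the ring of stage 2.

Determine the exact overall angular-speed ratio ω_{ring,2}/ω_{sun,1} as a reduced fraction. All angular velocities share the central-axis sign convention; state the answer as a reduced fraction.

Stage 1: N_ring = 33 + 2·11 = 55
Stage 1: 33(ω_s−ω_c) = −55(ω_r−ω_c),  ω_r=0, ω_s=1
Stage 1: 33(1−ω_c) = −55(0−ω_c)  ⇒  88ω_c = 33  ⇒  ω_c = 3/8
  ⇒ ω_c¹/ω_s¹ = 3/8
Stage 2: N_ring = 40 + 2·25 = 90
Stage 2: 40(ω_s−ω_c) = −90(ω_r−ω_c),  ω_s=0, ω_c=1
Stage 2: ω_r = 1 − (40/90)(0−1) = 13/9
  ⇒ ω_r²/ω_c² = 13/9
Coupling ω_c² = ω_c¹ ⇒ overall = 3/8 × 13/9 = 13/24

13/24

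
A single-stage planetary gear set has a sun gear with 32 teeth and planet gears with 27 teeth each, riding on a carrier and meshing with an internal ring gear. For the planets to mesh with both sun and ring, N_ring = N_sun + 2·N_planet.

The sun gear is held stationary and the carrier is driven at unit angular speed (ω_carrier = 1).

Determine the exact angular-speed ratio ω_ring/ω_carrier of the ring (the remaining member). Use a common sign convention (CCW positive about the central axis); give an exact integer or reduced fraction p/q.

59/43

N_ring = 32 + 2·27 = 86
32(ω_s−ω_c) = −86(ω_r−ω_c),  ω_s=0, ω_c=1
ω_r = 1 − (32/86)(0−1) = 59/43
ω_r/ω_c = 59/43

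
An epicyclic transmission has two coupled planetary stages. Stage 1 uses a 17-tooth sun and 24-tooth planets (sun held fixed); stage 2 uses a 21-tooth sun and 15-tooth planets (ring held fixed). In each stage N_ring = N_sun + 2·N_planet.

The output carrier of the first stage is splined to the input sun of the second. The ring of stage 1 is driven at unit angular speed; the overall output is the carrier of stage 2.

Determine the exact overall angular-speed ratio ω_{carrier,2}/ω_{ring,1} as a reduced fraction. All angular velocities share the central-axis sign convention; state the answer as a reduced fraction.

455/1968

Stage 1: N_ring = 17 + 2·24 = 65
Stage 1: 17(ω_s−ω_c) = −65(ω_r−ω_c),  ω_s=0, ω_r=1
Stage 1: 17(0−ω_c) = −65(1−ω_c)  ⇒  82ω_c = 65  ⇒  ω_c = 65/82
  ⇒ ω_c¹/ω_r¹ = 65/82
Stage 2: N_ring = 21 + 2·15 = 51
Stage 2: 21(ω_s−ω_c) = −51(ω_r−ω_c),  ω_r=0, ω_s=1
Stage 2: 21(1−ω_c) = −51(0−ω_c)  ⇒  72ω_c = 21  ⇒  ω_c = 7/24
  ⇒ ω_c²/ω_s² = 7/24
Coupling ω_s² = ω_c¹ ⇒ overall = 65/82 × 7/24 = 455/1968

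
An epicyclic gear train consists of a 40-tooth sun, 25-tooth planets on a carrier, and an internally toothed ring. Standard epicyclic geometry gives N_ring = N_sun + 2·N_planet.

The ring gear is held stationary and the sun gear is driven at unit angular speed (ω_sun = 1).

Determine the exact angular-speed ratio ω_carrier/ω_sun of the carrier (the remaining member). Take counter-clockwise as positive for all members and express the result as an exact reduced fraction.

4/13

N_ring = 40 + 2·25 = 90
40(ω_s−ω_c) = −90(ω_r−ω_c),  ω_r=0, ω_s=1
40(1−ω_c) = −90(0−ω_c)  ⇒  130ω_c = 40  ⇒  ω_c = 4/13
ω_c/ω_s = 4/13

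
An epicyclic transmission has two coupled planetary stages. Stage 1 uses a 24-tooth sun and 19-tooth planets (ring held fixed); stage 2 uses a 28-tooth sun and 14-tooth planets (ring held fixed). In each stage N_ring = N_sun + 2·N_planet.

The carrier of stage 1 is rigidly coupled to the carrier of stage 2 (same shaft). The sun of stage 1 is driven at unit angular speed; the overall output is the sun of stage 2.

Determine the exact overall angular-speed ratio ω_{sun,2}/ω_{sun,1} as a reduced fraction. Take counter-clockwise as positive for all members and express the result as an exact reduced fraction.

Stage 1: N_ring = 24 + 2·19 = 62
Stage 1: 24(ω_s−ω_c) = −62(ω_r−ω_c),  ω_r=0, ω_s=1
Stage 1: 24(1−ω_c) = −62(0−ω_c)  ⇒  86ω_c = 24  ⇒  ω_c = 12/43
  ⇒ ω_c¹/ω_s¹ = 12/43
Stage 2: N_ring = 28 + 2·14 = 56
Stage 2: 28(ω_s−ω_c) = −56(ω_r−ω_c),  ω_r=0, ω_c=1
Stage 2: ω_s = 1 − (56/28)(0−1) = 3
  ⇒ ω_s²/ω_c² = 3
Coupling ω_c² = ω_c¹ ⇒ overall = 12/43 × 3 = 36/43

36/43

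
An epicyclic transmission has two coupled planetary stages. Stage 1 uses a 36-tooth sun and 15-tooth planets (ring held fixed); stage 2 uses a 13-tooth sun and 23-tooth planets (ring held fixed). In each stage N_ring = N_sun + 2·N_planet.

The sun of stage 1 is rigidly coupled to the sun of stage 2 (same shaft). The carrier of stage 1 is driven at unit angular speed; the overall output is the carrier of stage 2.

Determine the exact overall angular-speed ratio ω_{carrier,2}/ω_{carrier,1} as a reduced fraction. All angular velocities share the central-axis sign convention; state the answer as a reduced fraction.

221/432

Stage 1: N_ring = 36 + 2·15 = 66
Stage 1: 36(ω_s−ω_c) = −66(ω_r−ω_c),  ω_r=0, ω_c=1
Stage 1: ω_s = 1 − (66/36)(0−1) = 17/6
  ⇒ ω_s¹/ω_c¹ = 17/6
Stage 2: N_ring = 13 + 2·23 = 59
Stage 2: 13(ω_s−ω_c) = −59(ω_r−ω_c),  ω_r=0, ω_s=1
Stage 2: 13(1−ω_c) = −59(0−ω_c)  ⇒  72ω_c = 13  ⇒  ω_c = 13/72
  ⇒ ω_c²/ω_s² = 13/72
Coupling ω_s² = ω_s¹ ⇒ overall = 17/6 × 13/72 = 221/432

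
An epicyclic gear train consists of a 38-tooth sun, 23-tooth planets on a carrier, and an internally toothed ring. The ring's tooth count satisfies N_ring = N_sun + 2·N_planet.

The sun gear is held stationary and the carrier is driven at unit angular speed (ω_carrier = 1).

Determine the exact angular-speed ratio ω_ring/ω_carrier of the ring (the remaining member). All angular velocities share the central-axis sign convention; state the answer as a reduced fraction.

N_ring = 38 + 2·23 = 84
38(ω_s−ω_c) = −84(ω_r−ω_c),  ω_s=0, ω_c=1
ω_r = 1 − (38/84)(0−1) = 61/42
ω_r/ω_c = 61/42

61/42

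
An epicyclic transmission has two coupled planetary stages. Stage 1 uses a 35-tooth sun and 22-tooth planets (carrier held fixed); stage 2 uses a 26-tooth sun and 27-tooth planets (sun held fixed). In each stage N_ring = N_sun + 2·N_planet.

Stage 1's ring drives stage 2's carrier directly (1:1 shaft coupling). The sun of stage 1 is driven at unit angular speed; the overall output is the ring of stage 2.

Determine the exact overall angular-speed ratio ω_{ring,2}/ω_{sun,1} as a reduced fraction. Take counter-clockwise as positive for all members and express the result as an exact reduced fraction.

-371/632

Stage 1: N_ring = 35 + 2·22 = 79
Stage 1: 35(ω_s−ω_c) = −79(ω_r−ω_c),  ω_c=0, ω_s=1
Stage 1: ω_r = 0 − (35/79)(1−0) = -35/79
  ⇒ ω_r¹/ω_s¹ = -35/79
Stage 2: N_ring = 26 + 2·27 = 80
Stage 2: 26(ω_s−ω_c) = −80(ω_r−ω_c),  ω_s=0, ω_c=1
Stage 2: ω_r = 1 − (26/80)(0−1) = 53/40
  ⇒ ω_r²/ω_c² = 53/40
Coupling ω_c² = ω_r¹ ⇒ overall = -35/79 × 53/40 = -371/632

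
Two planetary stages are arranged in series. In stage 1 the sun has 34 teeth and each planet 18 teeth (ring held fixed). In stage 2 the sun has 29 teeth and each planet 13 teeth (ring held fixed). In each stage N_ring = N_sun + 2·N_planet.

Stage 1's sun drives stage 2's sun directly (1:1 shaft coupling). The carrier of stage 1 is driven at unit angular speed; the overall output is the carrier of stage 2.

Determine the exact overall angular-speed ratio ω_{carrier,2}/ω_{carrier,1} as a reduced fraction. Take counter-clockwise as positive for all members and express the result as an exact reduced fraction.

377/357

Stage 1: N_ring = 34 + 2·18 = 70
Stage 1: 34(ω_s−ω_c) = −70(ω_r−ω_c),  ω_r=0, ω_c=1
Stage 1: ω_s = 1 − (70/34)(0−1) = 52/17
  ⇒ ω_s¹/ω_c¹ = 52/17
Stage 2: N_ring = 29 + 2·13 = 55
Stage 2: 29(ω_s−ω_c) = −55(ω_r−ω_c),  ω_r=0, ω_s=1
Stage 2: 29(1−ω_c) = −55(0−ω_c)  ⇒  84ω_c = 29  ⇒  ω_c = 29/84
  ⇒ ω_c²/ω_s² = 29/84
Coupling ω_s² = ω_s¹ ⇒ overall = 52/17 × 29/84 = 377/357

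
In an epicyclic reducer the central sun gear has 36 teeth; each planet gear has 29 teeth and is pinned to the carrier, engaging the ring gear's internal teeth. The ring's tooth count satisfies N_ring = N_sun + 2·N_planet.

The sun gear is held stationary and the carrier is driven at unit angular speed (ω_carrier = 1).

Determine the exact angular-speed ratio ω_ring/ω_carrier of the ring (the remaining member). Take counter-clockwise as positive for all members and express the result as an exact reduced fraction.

N_ring = 36 + 2·29 = 94
36(ω_s−ω_c) = −94(ω_r−ω_c),  ω_s=0, ω_c=1
ω_r = 1 − (36/94)(0−1) = 65/47
ω_r/ω_c = 65/47

65/47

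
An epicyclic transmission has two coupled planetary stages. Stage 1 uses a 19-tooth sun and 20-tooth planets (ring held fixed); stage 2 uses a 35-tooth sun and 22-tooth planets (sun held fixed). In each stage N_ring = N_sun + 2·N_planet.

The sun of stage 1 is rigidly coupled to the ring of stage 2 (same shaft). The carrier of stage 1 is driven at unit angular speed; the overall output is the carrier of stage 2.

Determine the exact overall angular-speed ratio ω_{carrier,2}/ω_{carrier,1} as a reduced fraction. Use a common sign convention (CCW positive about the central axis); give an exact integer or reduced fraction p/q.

Stage 1: N_ring = 19 + 2·20 = 59
Stage 1: 19(ω_s−ω_c) = −59(ω_r−ω_c),  ω_r=0, ω_c=1
Stage 1: ω_s = 1 − (59/19)(0−1) = 78/19
  ⇒ ω_s¹/ω_c¹ = 78/19
Stage 2: N_ring = 35 + 2·22 = 79
Stage 2: 35(ω_s−ω_c) = −79(ω_r−ω_c),  ω_s=0, ω_r=1
Stage 2: 35(0−ω_c) = −79(1−ω_c)  ⇒  114ω_c = 79  ⇒  ω_c = 79/114
  ⇒ ω_c²/ω_r² = 79/114
Coupling ω_r² = ω_s¹ ⇒ overall = 78/19 × 79/114 = 1027/361

1027/361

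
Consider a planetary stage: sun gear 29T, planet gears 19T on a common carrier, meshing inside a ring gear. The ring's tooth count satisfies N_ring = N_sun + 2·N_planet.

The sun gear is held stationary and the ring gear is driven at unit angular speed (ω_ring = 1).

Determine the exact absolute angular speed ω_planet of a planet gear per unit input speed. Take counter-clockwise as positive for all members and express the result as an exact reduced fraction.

N_ring = 29 + 2·19 = 67
29(ω_s−ω_c) = −67(ω_r−ω_c),  ω_s=0, ω_r=1
29(0−ω_c) = −67(1−ω_c)  ⇒  96ω_c = 67  ⇒  ω_c = 67/96
sun–planet: 29·(0−67/96) = −19·(ω_p−ω_c)  ⇒  ω_p−ω_c = −(29/19)·(-67/96) = 1943/1824
ω_p = 67/96 + 1943/1824 = 67/38

67/38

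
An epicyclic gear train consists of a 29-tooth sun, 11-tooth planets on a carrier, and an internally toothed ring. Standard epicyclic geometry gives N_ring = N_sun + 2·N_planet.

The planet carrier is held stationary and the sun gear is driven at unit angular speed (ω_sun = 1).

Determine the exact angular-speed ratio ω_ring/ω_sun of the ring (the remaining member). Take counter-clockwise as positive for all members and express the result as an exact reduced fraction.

-29/51

N_ring = 29 + 2·11 = 51
29(ω_s−ω_c) = −51(ω_r−ω_c),  ω_c=0, ω_s=1
ω_r = 0 − (29/51)(1−0) = -29/51
ω_r/ω_s = -29/51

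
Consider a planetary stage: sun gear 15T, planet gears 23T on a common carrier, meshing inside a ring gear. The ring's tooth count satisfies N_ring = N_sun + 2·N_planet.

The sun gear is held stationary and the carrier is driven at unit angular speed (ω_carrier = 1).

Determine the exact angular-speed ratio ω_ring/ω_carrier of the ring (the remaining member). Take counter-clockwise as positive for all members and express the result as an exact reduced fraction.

N_ring = 15 + 2·23 = 61
15(ω_s−ω_c) = −61(ω_r−ω_c),  ω_s=0, ω_c=1
ω_r = 1 − (15/61)(0−1) = 76/61
ω_r/ω_c = 76/61

76/61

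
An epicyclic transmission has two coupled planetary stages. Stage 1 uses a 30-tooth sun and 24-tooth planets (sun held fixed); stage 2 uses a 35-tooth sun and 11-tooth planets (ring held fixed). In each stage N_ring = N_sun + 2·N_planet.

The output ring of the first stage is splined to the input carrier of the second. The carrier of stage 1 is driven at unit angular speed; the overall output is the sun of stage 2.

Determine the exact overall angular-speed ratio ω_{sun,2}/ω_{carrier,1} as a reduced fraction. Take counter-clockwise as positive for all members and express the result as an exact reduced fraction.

1656/455

Stage 1: N_ring = 30 + 2·24 = 78
Stage 1: 30(ω_s−ω_c) = −78(ω_r−ω_c),  ω_s=0, ω_c=1
Stage 1: ω_r = 1 − (30/78)(0−1) = 18/13
  ⇒ ω_r¹/ω_c¹ = 18/13
Stage 2: N_ring = 35 + 2·11 = 57
Stage 2: 35(ω_s−ω_c) = −57(ω_r−ω_c),  ω_r=0, ω_c=1
Stage 2: ω_s = 1 − (57/35)(0−1) = 92/35
  ⇒ ω_s²/ω_c² = 92/35
Coupling ω_c² = ω_r¹ ⇒ overall = 18/13 × 92/35 = 1656/455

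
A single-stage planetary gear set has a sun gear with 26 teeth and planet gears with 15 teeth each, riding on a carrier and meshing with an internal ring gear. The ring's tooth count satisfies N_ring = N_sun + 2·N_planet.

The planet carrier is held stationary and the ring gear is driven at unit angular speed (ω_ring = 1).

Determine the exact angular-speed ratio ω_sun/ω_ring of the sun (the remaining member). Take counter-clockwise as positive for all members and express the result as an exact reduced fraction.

-28/13

N_ring = 26 + 2·15 = 56
26(ω_s−ω_c) = −56(ω_r−ω_c),  ω_c=0, ω_r=1
ω_s = 0 − (56/26)(1−0) = -28/13
ω_s/ω_r = -28/13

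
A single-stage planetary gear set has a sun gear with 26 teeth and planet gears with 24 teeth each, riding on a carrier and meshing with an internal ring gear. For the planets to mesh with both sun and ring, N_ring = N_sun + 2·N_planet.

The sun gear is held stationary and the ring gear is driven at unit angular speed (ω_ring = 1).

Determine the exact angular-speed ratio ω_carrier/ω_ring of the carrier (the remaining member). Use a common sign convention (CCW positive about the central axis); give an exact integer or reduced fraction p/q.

37/50

N_ring = 26 + 2·24 = 74
26(ω_s−ω_c) = −74(ω_r−ω_c),  ω_s=0, ω_r=1
26(0−ω_c) = −74(1−ω_c)  ⇒  100ω_c = 74  ⇒  ω_c = 37/50
ω_c/ω_r = 37/50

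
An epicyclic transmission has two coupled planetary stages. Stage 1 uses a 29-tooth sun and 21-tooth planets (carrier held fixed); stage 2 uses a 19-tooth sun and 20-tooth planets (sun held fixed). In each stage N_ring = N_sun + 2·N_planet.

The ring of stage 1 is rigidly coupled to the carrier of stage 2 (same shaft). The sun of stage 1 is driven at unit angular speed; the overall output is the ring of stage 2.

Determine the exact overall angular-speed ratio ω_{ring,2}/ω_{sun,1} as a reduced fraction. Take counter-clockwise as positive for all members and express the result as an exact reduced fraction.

-2262/4189

Stage 1: N_ring = 29 + 2·21 = 71
Stage 1: 29(ω_s−ω_c) = −71(ω_r−ω_c),  ω_c=0, ω_s=1
Stage 1: ω_r = 0 − (29/71)(1−0) = -29/71
  ⇒ ω_r¹/ω_s¹ = -29/71
Stage 2: N_ring = 19 + 2·20 = 59
Stage 2: 19(ω_s−ω_c) = −59(ω_r−ω_c),  ω_s=0, ω_c=1
Stage 2: ω_r = 1 − (19/59)(0−1) = 78/59
  ⇒ ω_r²/ω_c² = 78/59
Coupling ω_c² = ω_r¹ ⇒ overall = -29/71 × 78/59 = -2262/4189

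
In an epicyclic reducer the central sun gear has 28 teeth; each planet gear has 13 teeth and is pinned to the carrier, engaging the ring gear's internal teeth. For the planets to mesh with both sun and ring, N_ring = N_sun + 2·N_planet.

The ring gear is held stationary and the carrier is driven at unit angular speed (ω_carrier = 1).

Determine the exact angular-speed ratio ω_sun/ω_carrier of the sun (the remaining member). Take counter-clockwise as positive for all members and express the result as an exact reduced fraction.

41/14

N_ring = 28 + 2·13 = 54
28(ω_s−ω_c) = −54(ω_r−ω_c),  ω_r=0, ω_c=1
ω_s = 1 − (54/28)(0−1) = 41/14
ω_s/ω_c = 41/14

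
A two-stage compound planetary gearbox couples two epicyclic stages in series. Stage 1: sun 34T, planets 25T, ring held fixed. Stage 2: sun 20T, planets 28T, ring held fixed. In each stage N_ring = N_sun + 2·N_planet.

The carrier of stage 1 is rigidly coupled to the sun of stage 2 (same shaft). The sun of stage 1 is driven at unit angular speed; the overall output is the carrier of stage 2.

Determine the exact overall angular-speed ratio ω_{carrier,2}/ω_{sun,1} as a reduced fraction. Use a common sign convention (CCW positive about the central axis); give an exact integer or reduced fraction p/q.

85/1416

Stage 1: N_ring = 34 + 2·25 = 84
Stage 1: 34(ω_s−ω_c) = −84(ω_r−ω_c),  ω_r=0, ω_s=1
Stage 1: 34(1−ω_c) = −84(0−ω_c)  ⇒  118ω_c = 34  ⇒  ω_c = 17/59
  ⇒ ω_c¹/ω_s¹ = 17/59
Stage 2: N_ring = 20 + 2·28 = 76
Stage 2: 20(ω_s−ω_c) = −76(ω_r−ω_c),  ω_r=0, ω_s=1
Stage 2: 20(1−ω_c) = −76(0−ω_c)  ⇒  96ω_c = 20  ⇒  ω_c = 5/24
  ⇒ ω_c²/ω_s² = 5/24
Coupling ω_s² = ω_c¹ ⇒ overall = 17/59 × 5/24 = 85/1416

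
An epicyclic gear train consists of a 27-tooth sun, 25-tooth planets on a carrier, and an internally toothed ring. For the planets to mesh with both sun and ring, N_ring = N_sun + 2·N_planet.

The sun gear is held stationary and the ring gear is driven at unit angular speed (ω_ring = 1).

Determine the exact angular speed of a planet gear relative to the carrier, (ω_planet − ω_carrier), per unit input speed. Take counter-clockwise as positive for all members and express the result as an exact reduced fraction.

2079/2600

N_ring = 27 + 2·25 = 77
27(ω_s−ω_c) = −77(ω_r−ω_c),  ω_s=0, ω_r=1
27(0−ω_c) = −77(1−ω_c)  ⇒  104ω_c = 77  ⇒  ω_c = 77/104
sun–planet: 27·(0−77/104) = −25·(ω_p−ω_c)  ⇒  ω_p−ω_c = −(27/25)·(-77/104) = 2079/2600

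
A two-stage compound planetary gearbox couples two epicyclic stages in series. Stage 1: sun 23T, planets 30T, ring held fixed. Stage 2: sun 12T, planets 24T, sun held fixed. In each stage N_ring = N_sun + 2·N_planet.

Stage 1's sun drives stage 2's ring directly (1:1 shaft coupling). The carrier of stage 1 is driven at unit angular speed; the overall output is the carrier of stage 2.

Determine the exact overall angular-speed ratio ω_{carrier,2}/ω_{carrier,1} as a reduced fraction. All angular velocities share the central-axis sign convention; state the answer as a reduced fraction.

Stage 1: N_ring = 23 + 2·30 = 83
Stage 1: 23(ω_s−ω_c) = −83(ω_r−ω_c),  ω_r=0, ω_c=1
Stage 1: ω_s = 1 − (83/23)(0−1) = 106/23
  ⇒ ω_s¹/ω_c¹ = 106/23
Stage 2: N_ring = 12 + 2·24 = 60
Stage 2: 12(ω_s−ω_c) = −60(ω_r−ω_c),  ω_s=0, ω_r=1
Stage 2: 12(0−ω_c) = −60(1−ω_c)  ⇒  72ω_c = 60  ⇒  ω_c = 5/6
  ⇒ ω_c²/ω_r² = 5/6
Coupling ω_r² = ω_s¹ ⇒ overall = 106/23 × 5/6 = 265/69

265/69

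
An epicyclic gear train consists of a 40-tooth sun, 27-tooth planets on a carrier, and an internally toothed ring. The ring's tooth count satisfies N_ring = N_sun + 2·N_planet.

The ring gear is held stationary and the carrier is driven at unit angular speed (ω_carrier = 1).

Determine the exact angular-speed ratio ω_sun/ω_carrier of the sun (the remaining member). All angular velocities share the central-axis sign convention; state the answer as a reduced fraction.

67/20

N_ring = 40 + 2·27 = 94
40(ω_s−ω_c) = −94(ω_r−ω_c),  ω_r=0, ω_c=1
ω_s = 1 − (94/40)(0−1) = 67/20
ω_s/ω_c = 67/20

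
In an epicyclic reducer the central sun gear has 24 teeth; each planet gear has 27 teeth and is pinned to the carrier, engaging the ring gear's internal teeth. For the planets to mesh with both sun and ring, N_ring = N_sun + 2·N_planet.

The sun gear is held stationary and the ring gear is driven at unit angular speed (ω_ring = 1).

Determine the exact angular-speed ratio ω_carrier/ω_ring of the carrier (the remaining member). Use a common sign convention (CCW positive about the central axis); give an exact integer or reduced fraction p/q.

N_ring = 24 + 2·27 = 78
24(ω_s−ω_c) = −78(ω_r−ω_c),  ω_s=0, ω_r=1
24(0−ω_c) = −78(1−ω_c)  ⇒  102ω_c = 78  ⇒  ω_c = 13/17
ω_c/ω_r = 13/17

13/17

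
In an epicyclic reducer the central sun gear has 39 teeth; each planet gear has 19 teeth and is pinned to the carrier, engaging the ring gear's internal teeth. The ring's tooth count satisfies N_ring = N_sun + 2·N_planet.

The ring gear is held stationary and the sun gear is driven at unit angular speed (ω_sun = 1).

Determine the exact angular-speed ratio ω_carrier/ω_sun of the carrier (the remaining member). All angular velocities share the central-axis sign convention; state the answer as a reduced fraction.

39/116

N_ring = 39 + 2·19 = 77
39(ω_s−ω_c) = −77(ω_r−ω_c),  ω_r=0, ω_s=1
39(1−ω_c) = −77(0−ω_c)  ⇒  116ω_c = 39  ⇒  ω_c = 39/116
ω_c/ω_s = 39/116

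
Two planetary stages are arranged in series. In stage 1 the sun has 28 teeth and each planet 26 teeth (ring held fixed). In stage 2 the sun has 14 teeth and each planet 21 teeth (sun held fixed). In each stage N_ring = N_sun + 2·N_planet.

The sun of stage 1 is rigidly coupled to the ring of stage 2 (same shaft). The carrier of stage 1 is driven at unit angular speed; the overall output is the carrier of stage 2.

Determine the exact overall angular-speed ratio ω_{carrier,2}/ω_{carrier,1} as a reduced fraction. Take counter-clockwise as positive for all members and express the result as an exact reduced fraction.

108/35

Stage 1: N_ring = 28 + 2·26 = 80
Stage 1: 28(ω_s−ω_c) = −80(ω_r−ω_c),  ω_r=0, ω_c=1
Stage 1: ω_s = 1 − (80/28)(0−1) = 27/7
  ⇒ ω_s¹/ω_c¹ = 27/7
Stage 2: N_ring = 14 + 2·21 = 56
Stage 2: 14(ω_s−ω_c) = −56(ω_r−ω_c),  ω_s=0, ω_r=1
Stage 2: 14(0−ω_c) = −56(1−ω_c)  ⇒  70ω_c = 56  ⇒  ω_c = 4/5
  ⇒ ω_c²/ω_r² = 4/5
Coupling ω_r² = ω_s¹ ⇒ overall = 27/7 × 4/5 = 108/35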